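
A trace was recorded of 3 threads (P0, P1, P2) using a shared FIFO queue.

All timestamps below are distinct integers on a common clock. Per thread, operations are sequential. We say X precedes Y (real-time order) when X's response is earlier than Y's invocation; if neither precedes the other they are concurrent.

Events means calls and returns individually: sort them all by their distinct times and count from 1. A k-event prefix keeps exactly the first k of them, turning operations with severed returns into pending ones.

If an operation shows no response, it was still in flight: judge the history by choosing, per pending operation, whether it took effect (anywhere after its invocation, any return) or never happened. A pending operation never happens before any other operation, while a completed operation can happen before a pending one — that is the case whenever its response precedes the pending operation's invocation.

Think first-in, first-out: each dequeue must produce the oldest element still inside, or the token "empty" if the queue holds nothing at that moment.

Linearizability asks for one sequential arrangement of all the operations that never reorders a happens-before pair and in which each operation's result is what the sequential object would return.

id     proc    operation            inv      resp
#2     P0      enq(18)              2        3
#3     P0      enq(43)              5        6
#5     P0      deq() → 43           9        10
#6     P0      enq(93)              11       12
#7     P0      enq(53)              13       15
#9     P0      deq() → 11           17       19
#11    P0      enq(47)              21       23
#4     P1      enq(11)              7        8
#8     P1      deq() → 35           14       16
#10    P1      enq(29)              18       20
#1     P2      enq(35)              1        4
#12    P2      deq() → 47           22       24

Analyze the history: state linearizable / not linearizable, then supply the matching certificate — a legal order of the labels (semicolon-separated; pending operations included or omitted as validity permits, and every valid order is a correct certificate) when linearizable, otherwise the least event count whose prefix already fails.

not linearizable — minimal violating prefix: 10 events

the violation lands at event 10, #5's response at time 10: events 1..9 linearize, events 1..10 do not
all 2 real-time-respecting orders fail — 5 completed FIFO queue operations, no legal replay
one such order, #1, #2, #3, #4, #5, breaks at step 5 where #5 deq() → 43 is illegal
one such order, #2, #1, #3, #4, #5, breaks at step 5 where #5 deq() → 43 is illegal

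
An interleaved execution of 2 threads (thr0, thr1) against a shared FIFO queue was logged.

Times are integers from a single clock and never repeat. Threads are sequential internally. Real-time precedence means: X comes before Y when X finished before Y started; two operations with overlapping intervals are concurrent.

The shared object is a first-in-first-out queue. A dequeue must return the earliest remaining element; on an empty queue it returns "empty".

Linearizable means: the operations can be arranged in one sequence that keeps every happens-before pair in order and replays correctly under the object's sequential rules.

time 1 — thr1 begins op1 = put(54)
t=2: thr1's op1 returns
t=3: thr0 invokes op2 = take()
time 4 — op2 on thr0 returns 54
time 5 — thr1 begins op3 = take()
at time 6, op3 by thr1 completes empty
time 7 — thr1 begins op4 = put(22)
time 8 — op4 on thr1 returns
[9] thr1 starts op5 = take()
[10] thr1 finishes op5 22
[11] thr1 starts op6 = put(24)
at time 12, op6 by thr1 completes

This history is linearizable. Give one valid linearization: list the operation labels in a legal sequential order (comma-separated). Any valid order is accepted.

op1, op2, op3, op4, op5, op6

1. op1 put(54), leaving queue <54>
2. op2 take() → 54, leaving queue <>
3. op3 take() → empty, leaving queue <>
4. op4 put(22), leaving queue <22>
5. op5 take() → 22, leaving queue <>
6. op6 put(24), leaving queue <24>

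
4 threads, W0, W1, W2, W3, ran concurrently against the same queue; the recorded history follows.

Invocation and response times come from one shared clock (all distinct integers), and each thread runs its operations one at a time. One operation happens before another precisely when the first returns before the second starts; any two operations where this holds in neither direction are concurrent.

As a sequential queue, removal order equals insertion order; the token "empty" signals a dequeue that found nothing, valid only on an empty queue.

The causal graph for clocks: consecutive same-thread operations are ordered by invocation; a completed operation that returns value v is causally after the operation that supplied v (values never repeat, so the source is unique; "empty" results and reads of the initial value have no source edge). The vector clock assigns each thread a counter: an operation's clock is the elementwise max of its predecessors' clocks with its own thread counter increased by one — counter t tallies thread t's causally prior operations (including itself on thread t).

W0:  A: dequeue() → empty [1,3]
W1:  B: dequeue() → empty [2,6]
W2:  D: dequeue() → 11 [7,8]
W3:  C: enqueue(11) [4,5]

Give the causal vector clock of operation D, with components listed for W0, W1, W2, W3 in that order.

(0, 0, 1, 1)

C, invoked 4, has no incoming edges; only W3's bump applies → (0, 0, 0, 1)
B, invoked 2, has no incoming edges; only W1's bump applies → (0, 1, 0, 0)
A, invoked 1, has no incoming edges; only W0's bump applies → (1, 0, 0, 0)
D, invoked 7, takes VC(C)=(0, 0, 0, 1) under max, adds 1 for W2 → (0, 0, 1, 1)
target: VC(D) = (0, 0, 1, 1)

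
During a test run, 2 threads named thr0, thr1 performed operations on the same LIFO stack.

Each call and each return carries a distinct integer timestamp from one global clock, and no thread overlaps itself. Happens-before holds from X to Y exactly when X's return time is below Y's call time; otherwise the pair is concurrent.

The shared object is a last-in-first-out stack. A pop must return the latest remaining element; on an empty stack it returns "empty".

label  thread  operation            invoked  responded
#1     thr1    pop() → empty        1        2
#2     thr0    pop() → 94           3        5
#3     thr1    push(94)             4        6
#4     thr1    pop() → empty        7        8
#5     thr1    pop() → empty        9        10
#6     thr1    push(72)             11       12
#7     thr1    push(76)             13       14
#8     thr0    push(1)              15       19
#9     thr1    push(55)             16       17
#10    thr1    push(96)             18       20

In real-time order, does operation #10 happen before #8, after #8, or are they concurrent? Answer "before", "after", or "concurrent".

#10 spans [18,20], #8 spans [15,19]
the intervals overlap in both directions

concurrent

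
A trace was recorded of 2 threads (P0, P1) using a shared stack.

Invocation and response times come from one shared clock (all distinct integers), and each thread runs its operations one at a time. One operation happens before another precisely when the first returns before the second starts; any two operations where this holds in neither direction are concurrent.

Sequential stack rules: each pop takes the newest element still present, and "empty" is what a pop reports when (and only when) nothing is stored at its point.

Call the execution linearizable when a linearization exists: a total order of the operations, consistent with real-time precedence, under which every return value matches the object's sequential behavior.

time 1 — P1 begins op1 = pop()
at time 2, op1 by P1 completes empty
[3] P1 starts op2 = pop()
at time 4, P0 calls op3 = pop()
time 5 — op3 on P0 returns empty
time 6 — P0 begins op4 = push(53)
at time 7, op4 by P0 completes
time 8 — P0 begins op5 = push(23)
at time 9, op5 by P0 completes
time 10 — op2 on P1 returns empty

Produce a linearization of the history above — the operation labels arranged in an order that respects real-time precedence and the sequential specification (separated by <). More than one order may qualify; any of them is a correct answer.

after step 1 (op1 pop() → empty): stack <>
after step 2 (op2 pop() → empty): stack <>
after step 3 (op3 pop() → empty): stack <>
after step 4 (op4 push(53)): stack <53>
after step 5 (op5 push(23)): stack <53,23>

op1 < op2 < op3 < op4 < op5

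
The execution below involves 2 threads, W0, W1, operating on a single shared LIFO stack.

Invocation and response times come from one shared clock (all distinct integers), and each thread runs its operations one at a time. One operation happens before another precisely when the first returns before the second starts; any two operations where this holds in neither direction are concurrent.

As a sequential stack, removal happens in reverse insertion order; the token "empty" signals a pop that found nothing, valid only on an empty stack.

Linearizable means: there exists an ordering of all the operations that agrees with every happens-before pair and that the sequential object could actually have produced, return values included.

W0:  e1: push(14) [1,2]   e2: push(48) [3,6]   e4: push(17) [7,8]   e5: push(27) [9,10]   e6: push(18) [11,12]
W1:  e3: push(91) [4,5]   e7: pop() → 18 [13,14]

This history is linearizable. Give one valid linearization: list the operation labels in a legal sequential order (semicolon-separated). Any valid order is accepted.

1. e1 push(14), leaving stack <14>
2. e2 push(48), leaving stack <14,48>
3. e3 push(91), leaving stack <14,48,91>
4. e4 push(17), leaving stack <14,48,91,17>
5. e5 push(27), leaving stack <14,48,91,17,27>
6. e6 push(18), leaving stack <14,48,91,17,27,18>
7. e7 pop() → 18, leaving stack <14,48,91,17,27>

e1; e2; e3; e4; e5; e6; e7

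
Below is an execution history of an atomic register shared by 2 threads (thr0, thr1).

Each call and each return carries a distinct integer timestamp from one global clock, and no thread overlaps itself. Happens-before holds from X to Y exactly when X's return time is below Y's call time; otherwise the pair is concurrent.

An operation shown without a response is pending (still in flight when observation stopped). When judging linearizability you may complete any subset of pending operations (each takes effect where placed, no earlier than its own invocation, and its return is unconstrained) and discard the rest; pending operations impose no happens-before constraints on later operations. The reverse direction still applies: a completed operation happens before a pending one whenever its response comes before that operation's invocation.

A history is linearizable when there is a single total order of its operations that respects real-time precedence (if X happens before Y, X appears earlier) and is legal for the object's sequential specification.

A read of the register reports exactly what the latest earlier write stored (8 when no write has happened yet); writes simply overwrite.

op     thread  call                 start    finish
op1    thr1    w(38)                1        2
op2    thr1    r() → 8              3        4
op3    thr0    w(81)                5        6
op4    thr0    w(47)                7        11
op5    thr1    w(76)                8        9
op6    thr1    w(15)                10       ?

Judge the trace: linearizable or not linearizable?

not linearizable

through event 3 a valid linearization exists; event 4 (op2 responding at time 4) ends that
one real-time candidate order over the 2 completed operations — the atomic register replay rejects it
e.g. op1, op2: illegal at step 2, since op2 r() → 8 cannot apply there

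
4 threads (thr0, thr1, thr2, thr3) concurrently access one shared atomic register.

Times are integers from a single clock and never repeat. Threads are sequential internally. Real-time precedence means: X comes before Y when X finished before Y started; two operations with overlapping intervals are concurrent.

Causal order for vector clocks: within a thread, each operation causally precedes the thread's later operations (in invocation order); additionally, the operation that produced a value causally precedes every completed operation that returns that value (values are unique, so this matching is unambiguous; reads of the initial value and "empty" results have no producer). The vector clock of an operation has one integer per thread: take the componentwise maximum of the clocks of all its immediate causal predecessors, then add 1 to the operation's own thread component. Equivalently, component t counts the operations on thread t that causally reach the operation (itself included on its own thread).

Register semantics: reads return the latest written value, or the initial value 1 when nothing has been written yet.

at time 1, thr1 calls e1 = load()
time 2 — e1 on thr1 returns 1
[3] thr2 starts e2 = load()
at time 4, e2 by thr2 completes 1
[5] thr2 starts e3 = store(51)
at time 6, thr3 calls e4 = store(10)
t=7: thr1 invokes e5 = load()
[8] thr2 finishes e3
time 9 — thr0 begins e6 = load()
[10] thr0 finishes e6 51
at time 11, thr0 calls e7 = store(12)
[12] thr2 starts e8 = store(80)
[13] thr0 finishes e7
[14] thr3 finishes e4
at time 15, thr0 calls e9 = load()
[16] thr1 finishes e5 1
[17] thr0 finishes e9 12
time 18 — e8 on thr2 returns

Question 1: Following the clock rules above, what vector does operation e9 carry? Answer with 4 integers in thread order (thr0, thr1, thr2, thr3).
e4, invoked 6, has no incoming edges; only thr3's bump applies → (0, 0, 0, 1)
e2, invoked 3, has no incoming edges; only thr2's bump applies → (0, 0, 1, 0)
e1, invoked 1, has no incoming edges; only thr1's bump applies → (0, 1, 0, 0)
merge at e3 (invoked 5): VC(e2)=(0, 0, 1, 0), own-thread bump on thr2 → (0, 0, 2, 0)
merge at e5 (invoked 7): VC(e1)=(0, 1, 0, 0), own-thread bump on thr1 → (0, 2, 0, 0)
merge at e8 (invoked 12): VC(e3)=(0, 0, 2, 0), own-thread bump on thr2 → (0, 0, 3, 0)
merge at e6 (invoked 9): VC(e3)=(0, 0, 2, 0), own-thread bump on thr0 → (1, 0, 2, 0)
merge at e7 (invoked 11): VC(e6)=(1, 0, 2, 0), own-thread bump on thr0 → (2, 0, 2, 0)
merge at e9 (invoked 15): VC(e7)=(2, 0, 2, 0), own-thread bump on thr0 → (3, 0, 2, 0)
target: VC(e9) = (3, 0, 2, 0)

(3, 0, 2, 0)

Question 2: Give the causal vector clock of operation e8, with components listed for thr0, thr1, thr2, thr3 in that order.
invoked at 6, e4 has no predecessors; its own thr3 bump gives (0, 0, 0, 1)
invoked at 3, e2 has no predecessors; its own thr2 bump gives (0, 0, 1, 0)
invoked at 1, e1 has no predecessors; its own thr1 bump gives (0, 1, 0, 0)
VC(e3, invoked at 5): max of VC(e2)=(0, 0, 1, 0), then +1 on thread thr2 → (0, 0, 2, 0)
VC(e5, invoked at 7): max of VC(e1)=(0, 1, 0, 0), then +1 on thread thr1 → (0, 2, 0, 0)
VC(e8, invoked at 12): max of VC(e3)=(0, 0, 2, 0), then +1 on thread thr2 → (0, 0, 3, 0)
VC(e6, invoked at 9): max of VC(e3)=(0, 0, 2, 0), then +1 on thread thr0 → (1, 0, 2, 0)
VC(e7, invoked at 11): max of VC(e6)=(1, 0, 2, 0), then +1 on thread thr0 → (2, 0, 2, 0)
VC(e9, invoked at 15): max of VC(e7)=(2, 0, 2, 0), then +1 on thread thr0 → (3, 0, 2, 0)
target: VC(e8) = (0, 0, 3, 0)

(0, 0, 3, 0)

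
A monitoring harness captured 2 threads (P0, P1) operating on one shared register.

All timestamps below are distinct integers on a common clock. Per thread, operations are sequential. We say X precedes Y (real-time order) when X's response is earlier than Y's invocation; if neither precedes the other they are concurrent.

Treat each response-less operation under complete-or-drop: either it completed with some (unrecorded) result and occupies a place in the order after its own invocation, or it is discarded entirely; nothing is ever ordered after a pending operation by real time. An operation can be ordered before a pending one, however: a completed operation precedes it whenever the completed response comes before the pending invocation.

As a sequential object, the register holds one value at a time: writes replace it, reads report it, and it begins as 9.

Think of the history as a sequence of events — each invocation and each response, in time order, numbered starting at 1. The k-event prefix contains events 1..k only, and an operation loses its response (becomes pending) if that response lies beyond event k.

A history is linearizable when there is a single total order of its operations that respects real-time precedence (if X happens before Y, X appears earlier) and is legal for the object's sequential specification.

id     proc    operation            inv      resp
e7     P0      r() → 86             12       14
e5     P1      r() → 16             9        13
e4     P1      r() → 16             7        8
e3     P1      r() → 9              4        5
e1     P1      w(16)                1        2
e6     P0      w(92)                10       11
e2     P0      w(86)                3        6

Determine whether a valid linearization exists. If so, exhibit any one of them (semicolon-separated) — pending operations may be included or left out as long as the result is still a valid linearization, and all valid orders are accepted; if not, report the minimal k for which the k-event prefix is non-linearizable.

not linearizable — minimal violating prefix: 5 events

events 1..4 are fine; event 5 — the response of e3 at time 5 — makes the prefix non-linearizable
a single order respects real time; the 2 completed register operations fail replay along it
no escape via the 1 pending operation (e2): every completion choice fails
sample order e1, e3 (pending dropped) stalls at step 2 — e3 r() → 9 has no legal effect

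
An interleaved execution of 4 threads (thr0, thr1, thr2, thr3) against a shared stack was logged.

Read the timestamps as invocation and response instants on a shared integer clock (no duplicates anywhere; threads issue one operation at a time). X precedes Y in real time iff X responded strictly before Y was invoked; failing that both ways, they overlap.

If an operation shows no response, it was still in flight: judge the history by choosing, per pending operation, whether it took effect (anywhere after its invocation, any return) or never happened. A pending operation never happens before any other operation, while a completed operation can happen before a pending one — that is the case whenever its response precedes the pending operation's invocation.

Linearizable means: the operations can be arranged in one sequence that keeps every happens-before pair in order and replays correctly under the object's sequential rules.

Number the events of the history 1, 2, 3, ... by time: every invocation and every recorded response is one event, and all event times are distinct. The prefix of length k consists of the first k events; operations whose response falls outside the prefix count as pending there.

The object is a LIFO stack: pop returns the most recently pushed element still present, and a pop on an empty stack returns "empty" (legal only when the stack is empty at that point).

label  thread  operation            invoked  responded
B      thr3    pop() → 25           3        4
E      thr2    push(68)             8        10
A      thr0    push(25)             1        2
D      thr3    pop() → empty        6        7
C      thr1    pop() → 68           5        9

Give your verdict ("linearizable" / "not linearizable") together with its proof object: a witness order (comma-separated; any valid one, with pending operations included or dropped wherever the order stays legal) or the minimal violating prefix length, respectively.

linearizable — witness: A, B, D, E, C

step 1: A push(25) — stack <25>
step 2: B pop() → 25 — stack <>
step 3: D pop() → empty — stack <>
step 4: E push(68) — stack <68>
step 5: C pop() → 68 — stack <>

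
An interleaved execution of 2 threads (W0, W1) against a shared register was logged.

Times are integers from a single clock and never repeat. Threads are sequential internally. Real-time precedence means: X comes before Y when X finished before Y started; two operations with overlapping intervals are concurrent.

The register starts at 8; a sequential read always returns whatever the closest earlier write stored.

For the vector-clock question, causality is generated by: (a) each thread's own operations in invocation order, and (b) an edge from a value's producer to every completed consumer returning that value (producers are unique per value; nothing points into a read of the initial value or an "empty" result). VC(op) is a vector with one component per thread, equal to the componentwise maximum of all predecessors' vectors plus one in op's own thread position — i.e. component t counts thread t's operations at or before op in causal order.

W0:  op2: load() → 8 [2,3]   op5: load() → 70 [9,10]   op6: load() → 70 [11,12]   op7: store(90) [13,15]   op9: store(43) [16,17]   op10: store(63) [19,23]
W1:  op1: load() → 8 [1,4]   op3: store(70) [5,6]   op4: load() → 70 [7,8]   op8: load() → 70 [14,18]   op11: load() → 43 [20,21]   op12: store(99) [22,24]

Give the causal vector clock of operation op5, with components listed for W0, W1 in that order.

(2, 2)

invoked at 1, op1 has no predecessors; its own W1 bump gives (0, 1)
invoked at 2, op2 has no predecessors; its own W0 bump gives (1, 0)
VC(op3, invoked at 5): max of VC(op1)=(0, 1), then +1 on thread W1 → (0, 2)
VC(op4, invoked at 7): max of VC(op3)=(0, 2), then +1 on thread W1 → (0, 3)
VC(op8, invoked at 14): max of VC(op3)=(0, 2), VC(op4)=(0, 3), then +1 on thread W1 → (0, 4)
VC(op5, invoked at 9): max of VC(op2)=(1, 0), VC(op3)=(0, 2), then +1 on thread W0 → (2, 2)
VC(op6, invoked at 11): max of VC(op3)=(0, 2), VC(op5)=(2, 2), then +1 on thread W0 → (3, 2)
VC(op7, invoked at 13): max of VC(op6)=(3, 2), then +1 on thread W0 → (4, 2)
VC(op9, invoked at 16): max of VC(op7)=(4, 2), then +1 on thread W0 → (5, 2)
VC(op10, invoked at 19): max of VC(op9)=(5, 2), then +1 on thread W0 → (6, 2)
VC(op11, invoked at 20): max of VC(op8)=(0, 4), VC(op9)=(5, 2), then +1 on thread W1 → (5, 5)
VC(op12, invoked at 22): max of VC(op11)=(5, 5), then +1 on thread W1 → (5, 6)
target: VC(op5) = (2, 2)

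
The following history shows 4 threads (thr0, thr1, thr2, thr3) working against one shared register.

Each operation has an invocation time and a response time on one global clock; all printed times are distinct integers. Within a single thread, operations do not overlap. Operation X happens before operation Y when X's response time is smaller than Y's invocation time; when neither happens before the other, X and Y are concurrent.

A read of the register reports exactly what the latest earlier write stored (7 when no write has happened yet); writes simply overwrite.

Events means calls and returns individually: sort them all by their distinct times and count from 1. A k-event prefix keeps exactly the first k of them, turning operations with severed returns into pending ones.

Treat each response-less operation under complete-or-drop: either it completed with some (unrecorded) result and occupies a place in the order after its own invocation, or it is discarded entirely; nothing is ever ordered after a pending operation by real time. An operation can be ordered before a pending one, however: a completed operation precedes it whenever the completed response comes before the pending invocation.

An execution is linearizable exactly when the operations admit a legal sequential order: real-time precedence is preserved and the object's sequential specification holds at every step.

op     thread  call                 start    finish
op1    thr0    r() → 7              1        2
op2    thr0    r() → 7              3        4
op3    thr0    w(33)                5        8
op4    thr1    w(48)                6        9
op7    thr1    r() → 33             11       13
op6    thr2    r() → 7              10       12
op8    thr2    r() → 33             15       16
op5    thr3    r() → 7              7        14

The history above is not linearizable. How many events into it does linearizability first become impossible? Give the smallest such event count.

events 1..11 are linearizable; a witness order is op1, op2, op3, op4:
after step 1 (op1 r() → 7): value 7
after step 2 (op2 r() → 7): value 7
after step 3 (op3 w(33)): value 33
after step 4 (op4 w(48)): value 48
event 12 — op6's response, time 12 — after it, nothing linearizes
including or dropping the 2 pending operations (op5, op7) in any combination fails
e.g. op1, op2, op3, op4, op6 (pending dropped): illegal at step 5, since op6 r() → 7 cannot apply there
e.g. op1, op2, op4, op3, op6 (pending dropped): illegal at step 5, since op6 r() → 7 cannot apply there

12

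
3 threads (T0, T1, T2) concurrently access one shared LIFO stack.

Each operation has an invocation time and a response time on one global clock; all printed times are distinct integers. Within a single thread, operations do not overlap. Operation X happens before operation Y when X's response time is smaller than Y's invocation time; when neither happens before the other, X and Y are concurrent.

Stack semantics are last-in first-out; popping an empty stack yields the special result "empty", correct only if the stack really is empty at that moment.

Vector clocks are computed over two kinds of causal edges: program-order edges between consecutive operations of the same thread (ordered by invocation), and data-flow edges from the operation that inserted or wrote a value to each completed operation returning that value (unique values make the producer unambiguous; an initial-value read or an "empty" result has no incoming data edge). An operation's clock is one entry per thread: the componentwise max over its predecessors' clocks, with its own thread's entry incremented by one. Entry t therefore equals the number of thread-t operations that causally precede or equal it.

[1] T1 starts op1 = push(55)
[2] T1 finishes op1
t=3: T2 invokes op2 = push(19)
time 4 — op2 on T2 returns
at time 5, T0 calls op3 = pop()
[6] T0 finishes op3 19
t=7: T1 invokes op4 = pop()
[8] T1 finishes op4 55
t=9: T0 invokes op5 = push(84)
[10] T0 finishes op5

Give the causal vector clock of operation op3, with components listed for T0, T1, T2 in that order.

root op op2, invoked 3: fresh clock plus T2's own tick → (0, 0, 1)
root op op1, invoked 1: fresh clock plus T1's own tick → (0, 1, 0)
op4 (invocation 7): componentwise max over VC(op1)=(0, 1, 0), +1 at T1, giving (0, 2, 0)
op3 (invocation 5): componentwise max over VC(op2)=(0, 0, 1), +1 at T0, giving (1, 0, 1)
op5 (invocation 9): componentwise max over VC(op3)=(1, 0, 1), +1 at T0, giving (2, 0, 1)
target: VC(op3) = (1, 0, 1)

(1, 0, 1)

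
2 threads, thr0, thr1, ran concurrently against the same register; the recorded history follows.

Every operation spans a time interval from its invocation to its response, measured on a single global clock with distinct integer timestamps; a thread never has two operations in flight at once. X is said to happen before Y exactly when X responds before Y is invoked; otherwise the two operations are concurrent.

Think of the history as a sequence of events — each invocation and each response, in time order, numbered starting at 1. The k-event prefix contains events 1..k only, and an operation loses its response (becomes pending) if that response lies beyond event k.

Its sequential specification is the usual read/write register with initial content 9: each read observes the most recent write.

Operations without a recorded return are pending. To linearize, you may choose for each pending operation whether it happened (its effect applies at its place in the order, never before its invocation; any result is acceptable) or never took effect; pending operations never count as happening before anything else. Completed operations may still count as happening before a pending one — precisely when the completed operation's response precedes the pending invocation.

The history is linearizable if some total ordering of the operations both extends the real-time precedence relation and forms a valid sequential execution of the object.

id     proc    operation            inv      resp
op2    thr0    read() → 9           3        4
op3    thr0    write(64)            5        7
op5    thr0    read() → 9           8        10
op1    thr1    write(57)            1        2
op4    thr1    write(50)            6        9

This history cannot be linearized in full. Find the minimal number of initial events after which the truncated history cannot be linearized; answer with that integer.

4

one valid order for events 1..3 is op1:
1. op1 write(57), leaving value 57
once event 4 joins (op2's response, time 4), exhaustive search finds no witness
for example op1, op2 fails at step 2: op2 read() → 9 is not legal there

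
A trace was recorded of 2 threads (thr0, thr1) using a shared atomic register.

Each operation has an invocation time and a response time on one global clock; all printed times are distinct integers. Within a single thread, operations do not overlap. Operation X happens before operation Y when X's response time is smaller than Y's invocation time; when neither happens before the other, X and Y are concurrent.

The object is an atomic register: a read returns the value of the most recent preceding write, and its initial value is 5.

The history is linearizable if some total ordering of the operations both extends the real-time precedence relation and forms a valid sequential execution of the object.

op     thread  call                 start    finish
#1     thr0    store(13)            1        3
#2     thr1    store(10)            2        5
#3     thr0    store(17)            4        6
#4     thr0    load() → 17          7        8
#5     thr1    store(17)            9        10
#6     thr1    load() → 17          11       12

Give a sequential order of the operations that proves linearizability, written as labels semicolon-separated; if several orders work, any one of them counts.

#1; #2; #3; #4; #5; #6

after step 1 (#1 store(13)): value 13
after step 2 (#2 store(10)): value 10
after step 3 (#3 store(17)): value 17
after step 4 (#4 load() → 17): value 17
after step 5 (#5 store(17)): value 17
after step 6 (#6 load() → 17): value 17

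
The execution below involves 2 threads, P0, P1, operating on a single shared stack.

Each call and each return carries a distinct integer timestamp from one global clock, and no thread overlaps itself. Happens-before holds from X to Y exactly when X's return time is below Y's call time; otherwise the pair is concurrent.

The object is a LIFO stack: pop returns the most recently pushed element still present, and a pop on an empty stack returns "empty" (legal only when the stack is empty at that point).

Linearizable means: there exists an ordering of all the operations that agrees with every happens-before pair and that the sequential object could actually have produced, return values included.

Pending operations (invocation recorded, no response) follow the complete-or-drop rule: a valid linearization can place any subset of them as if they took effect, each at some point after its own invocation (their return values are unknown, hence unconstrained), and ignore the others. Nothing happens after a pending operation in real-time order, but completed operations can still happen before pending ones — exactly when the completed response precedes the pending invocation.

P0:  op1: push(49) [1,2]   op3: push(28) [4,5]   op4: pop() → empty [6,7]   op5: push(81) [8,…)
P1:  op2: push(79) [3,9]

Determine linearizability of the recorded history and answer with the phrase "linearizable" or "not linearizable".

through event 6 a valid linearization exists; event 7 (op4 responding at time 7) ends that
the completed operations (3 total) allow one real-time order; the stack replay rejects it
including or dropping the 1 pending operation (op2) in any combination fails
for example op1, op3, op4 (pending dropped) fails at step 3: op4 pop() → empty is not legal there

not linearizable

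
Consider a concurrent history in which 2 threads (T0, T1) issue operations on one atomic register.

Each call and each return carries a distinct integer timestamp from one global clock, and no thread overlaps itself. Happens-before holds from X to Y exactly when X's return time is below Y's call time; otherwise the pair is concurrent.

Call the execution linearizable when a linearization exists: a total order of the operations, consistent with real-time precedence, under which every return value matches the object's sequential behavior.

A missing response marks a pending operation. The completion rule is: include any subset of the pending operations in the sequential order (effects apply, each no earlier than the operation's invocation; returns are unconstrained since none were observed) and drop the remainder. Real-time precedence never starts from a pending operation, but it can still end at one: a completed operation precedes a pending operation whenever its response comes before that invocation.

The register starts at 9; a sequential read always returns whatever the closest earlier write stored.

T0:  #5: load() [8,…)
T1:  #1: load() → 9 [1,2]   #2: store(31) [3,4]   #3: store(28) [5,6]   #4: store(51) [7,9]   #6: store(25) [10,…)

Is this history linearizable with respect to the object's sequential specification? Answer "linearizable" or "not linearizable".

one valid linearization: #1, #2, #3, #4
1. #1 load() → 9, leaving value 9
2. #2 store(31), leaving value 31
3. #3 store(28), leaving value 28
4. #4 store(51), leaving value 51

linearizable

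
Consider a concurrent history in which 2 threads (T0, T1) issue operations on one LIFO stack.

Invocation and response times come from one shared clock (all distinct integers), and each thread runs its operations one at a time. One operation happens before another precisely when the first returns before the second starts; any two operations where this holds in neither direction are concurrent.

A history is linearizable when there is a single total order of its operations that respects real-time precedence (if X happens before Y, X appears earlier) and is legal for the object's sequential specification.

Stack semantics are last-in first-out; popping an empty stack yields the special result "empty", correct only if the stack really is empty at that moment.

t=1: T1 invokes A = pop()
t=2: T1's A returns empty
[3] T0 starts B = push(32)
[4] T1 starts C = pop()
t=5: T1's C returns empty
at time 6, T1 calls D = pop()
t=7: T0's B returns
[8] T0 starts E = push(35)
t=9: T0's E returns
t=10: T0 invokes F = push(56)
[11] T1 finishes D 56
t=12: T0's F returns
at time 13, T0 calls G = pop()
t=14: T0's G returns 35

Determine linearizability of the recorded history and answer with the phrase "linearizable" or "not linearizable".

witness order: A, C, B, E, F, D, G
after step 1 (A pop() → empty): stack <>
after step 2 (C pop() → empty): stack <>
after step 3 (B push(32)): stack <32>
after step 4 (E push(35)): stack <32,35>
after step 5 (F push(56)): stack <32,35,56>
after step 6 (D pop() → 56): stack <32,35>
after step 7 (G pop() → 35): stack <32>

linearizable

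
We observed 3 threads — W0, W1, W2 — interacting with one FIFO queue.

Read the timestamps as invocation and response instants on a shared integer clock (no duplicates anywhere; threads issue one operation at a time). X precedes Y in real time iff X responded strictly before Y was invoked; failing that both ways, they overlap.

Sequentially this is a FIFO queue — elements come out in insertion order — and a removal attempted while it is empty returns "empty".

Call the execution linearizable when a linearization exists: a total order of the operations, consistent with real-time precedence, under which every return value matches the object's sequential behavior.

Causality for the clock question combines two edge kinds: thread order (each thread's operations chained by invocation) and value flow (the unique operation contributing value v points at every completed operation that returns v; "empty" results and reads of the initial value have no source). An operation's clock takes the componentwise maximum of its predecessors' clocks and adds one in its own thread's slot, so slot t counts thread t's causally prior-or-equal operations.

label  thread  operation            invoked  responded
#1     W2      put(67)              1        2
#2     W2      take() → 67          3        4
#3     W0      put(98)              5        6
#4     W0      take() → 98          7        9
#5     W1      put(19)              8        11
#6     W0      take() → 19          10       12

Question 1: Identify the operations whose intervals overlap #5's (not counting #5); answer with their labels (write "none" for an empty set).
Answer: #4, #6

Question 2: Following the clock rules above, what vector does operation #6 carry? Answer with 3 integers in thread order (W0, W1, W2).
Answer: (3, 1, 0)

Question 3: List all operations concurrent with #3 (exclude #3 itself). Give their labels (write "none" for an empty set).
Answer: none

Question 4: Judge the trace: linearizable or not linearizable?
linearizable

a witness: #1, #2, #3, #4, #5, #6
step 1: #1 put(67) — queue <67>
step 2: #2 take() → 67 — queue <>
step 3: #3 put(98) — queue <98>
step 4: #4 take() → 98 — queue <>
step 5: #5 put(19) — queue <19>
step 6: #6 take() → 19 — queue <>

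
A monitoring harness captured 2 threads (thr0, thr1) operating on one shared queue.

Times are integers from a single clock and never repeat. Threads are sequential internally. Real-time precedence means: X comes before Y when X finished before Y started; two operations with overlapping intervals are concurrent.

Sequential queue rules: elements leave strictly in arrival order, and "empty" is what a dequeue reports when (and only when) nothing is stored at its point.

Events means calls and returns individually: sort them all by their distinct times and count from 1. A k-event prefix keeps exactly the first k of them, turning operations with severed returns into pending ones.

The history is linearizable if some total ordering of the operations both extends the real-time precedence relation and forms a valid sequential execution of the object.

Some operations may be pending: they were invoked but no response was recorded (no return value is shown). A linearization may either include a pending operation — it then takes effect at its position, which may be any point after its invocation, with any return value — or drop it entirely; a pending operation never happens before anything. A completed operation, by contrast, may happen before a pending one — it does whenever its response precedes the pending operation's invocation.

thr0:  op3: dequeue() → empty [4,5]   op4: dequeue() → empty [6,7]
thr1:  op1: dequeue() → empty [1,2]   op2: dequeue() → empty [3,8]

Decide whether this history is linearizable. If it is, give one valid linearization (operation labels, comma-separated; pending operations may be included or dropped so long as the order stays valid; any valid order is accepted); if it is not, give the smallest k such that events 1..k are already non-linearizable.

linearizable — witness: op1, op2, op3, op4

step 1: op1 dequeue() → empty — queue <>
step 2: op2 dequeue() → empty — queue <>
step 3: op3 dequeue() → empty — queue <>
step 4: op4 dequeue() → empty — queue <>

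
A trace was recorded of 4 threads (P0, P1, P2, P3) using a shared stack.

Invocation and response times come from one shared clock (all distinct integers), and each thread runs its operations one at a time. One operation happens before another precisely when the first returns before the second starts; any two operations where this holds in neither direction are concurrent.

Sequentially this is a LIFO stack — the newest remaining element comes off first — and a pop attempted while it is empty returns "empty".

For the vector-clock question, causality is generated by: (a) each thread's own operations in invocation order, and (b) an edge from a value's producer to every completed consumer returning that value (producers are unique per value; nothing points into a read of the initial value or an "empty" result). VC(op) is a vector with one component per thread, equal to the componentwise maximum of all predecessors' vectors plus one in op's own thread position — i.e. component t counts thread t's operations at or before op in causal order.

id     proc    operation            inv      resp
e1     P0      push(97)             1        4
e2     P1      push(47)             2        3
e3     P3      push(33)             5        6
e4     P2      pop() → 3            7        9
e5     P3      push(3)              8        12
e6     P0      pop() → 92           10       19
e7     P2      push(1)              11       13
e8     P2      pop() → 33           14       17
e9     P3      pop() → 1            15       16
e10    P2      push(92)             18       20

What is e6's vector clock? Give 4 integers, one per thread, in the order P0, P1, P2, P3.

(2, 0, 4, 2)

no predecessors for e3 (invoked 5): P3 increments from zero → (0, 0, 0, 1)
no predecessors for e2 (invoked 2): P1 increments from zero → (0, 1, 0, 0)
no predecessors for e1 (invoked 1): P0 increments from zero → (1, 0, 0, 0)
e5, invoked 8, takes VC(e3)=(0, 0, 0, 1) under max, adds 1 for P3 → (0, 0, 0, 2)
e4, invoked 7, takes VC(e5)=(0, 0, 0, 2) under max, adds 1 for P2 → (0, 0, 1, 2)
e7, invoked 11, takes VC(e4)=(0, 0, 1, 2) under max, adds 1 for P2 → (0, 0, 2, 2)
e9, invoked 15, takes VC(e5)=(0, 0, 0, 2), VC(e7)=(0, 0, 2, 2) under max, adds 1 for P3 → (0, 0, 2, 3)
e8, invoked 14, takes VC(e3)=(0, 0, 0, 1), VC(e7)=(0, 0, 2, 2) under max, adds 1 for P2 → (0, 0, 3, 2)
e10, invoked 18, takes VC(e8)=(0, 0, 3, 2) under max, adds 1 for P2 → (0, 0, 4, 2)
e6, invoked 10, takes VC(e1)=(1, 0, 0, 0), VC(e10)=(0, 0, 4, 2) under max, adds 1 for P0 → (2, 0, 4, 2)
target: VC(e6) = (2, 0, 4, 2)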